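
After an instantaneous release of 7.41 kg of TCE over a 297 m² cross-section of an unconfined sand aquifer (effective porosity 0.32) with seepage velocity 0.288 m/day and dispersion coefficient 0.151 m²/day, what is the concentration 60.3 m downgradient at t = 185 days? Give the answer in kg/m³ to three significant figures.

0.00268 kg/m³

For an instantaneous plane source, C(x,t) = M/(n_e·A·√(4πDt)) · exp(−(x−vt)²/(4Dt)), with n_e·A the pore (flow) area.
Plume center vt = 0.288 × 185 = 53.28 m, so the well at 60.3 m is 7.02 m downgradient of the peak.
√(4πDt) = 18.74 m, giving peak height M/(n_e·A·√(4πDt)) = 7.41/(0.32 × 297 × 18.74) = 0.004160 kg/m³.
(x−vt)²/(4Dt) = (7.02)²/(4 × 0.151 × 185) = 0.4410; exp(−0.4410) = 0.6434.
C = 0.004160 × 0.6434 = 0.00268 kg/m³.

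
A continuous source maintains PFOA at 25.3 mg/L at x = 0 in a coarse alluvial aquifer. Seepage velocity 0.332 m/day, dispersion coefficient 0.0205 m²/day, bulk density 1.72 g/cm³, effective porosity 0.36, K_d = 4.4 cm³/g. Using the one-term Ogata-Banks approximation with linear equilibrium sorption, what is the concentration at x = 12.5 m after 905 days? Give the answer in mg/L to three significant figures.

Retardation factor R = 1 + ρ_b·K_d/n = 1 + 1.72 × 4.4/0.36 = 22.02.
Sorption retards both mechanisms: v_R = v/R = 0.01508 m/day, D_R = D/R = 0.0009310 m²/day.
v_R·t = 0.01508 × 905 = 13.6474 m; 2√(D_R t) = 1.836 m; argument = (12.5 − 13.6474)/1.836 = -0.6249.
C = C₀ × ½·erfc(-0.6249) = 25.3 × 0.8116 = 20.5 mg/L.

20.5 mg/L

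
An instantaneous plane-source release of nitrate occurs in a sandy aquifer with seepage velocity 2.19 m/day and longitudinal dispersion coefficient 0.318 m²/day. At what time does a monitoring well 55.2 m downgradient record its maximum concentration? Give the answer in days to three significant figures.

For the 1D instantaneous-source solution, setting ∂C/∂t = 0 at fixed x gives v²t² + 2Dt − x² = 0, so t = (√(D² + v²x²) − D)/v².
√(D² + v²x²) = √(0.318² + 2.19² × 55.2²) = 120.9; v² = 4.7961.
t = (120.9 − 0.318)/4.7961 = 25.1 days (vs. the pure-advection estimate x/v = 25.2 d).

25.1 days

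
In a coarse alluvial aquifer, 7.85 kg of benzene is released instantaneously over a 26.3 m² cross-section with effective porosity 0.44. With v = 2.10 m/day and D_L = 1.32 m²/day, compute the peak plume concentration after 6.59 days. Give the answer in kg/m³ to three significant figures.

0.0649 kg/m³

The peak of an instantaneous 1D plume sits at x = vt; there the Gaussian factor is 1 and C_max = M/(n_e·A·√(4πDt)), where n_e·A is the pore area the mass is dissolved in.
√(4πDt) = √(4π × 1.32 × 6.59) = 10.46 m, so C_max = 7.85/(0.44 × 26.3 × 10.46) = 0.0649 kg/m³.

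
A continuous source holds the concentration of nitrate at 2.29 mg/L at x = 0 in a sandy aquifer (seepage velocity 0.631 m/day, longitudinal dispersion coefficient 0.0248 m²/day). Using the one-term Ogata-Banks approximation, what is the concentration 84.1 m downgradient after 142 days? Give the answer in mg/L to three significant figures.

For a continuous step input, C/C₀ ≈ ½·erfc((x−vt)/(2√(Dt))).
vt = 0.631 × 142 = 89.602 m and 2√(Dt) = 2√(0.0248 × 142) = 3.753 m.
Argument (x−vt)/(2√(Dt)) = (84.1 − 89.602)/3.753 = -1.466; ½·erfc(-1.466) = 0.9809.
C = 2.29 × 0.9809 = 2.25 mg/L.

2.25 mg/L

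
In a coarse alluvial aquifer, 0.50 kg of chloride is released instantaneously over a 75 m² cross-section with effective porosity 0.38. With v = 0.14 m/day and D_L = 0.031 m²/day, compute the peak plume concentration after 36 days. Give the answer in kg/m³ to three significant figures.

0.00468 kg/m³

The peak of an instantaneous 1D plume sits at x = vt; there the Gaussian factor is 1 and C_max = M/(n_e·A·√(4πDt)), where n_e·A is the pore area the mass is dissolved in.
√(4πDt) = √(4π × 0.031 × 36) = 3.745 m, so C_max = 0.50/(0.38 × 75 × 3.745) = 0.00468 kg/m³.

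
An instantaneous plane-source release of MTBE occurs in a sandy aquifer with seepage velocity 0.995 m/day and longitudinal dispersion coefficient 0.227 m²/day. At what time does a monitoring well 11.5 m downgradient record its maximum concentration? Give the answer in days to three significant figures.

11.3 days

For the 1D instantaneous-source solution, setting ∂C/∂t = 0 at fixed x gives v²t² + 2Dt − x² = 0, so t = (√(D² + v²x²) − D)/v².
√(D² + v²x²) = √(0.227² + 0.995² × 11.5²) = 11.44; v² = 0.990025.
t = (11.44 − 0.227)/0.990025 = 11.3 days (vs. the pure-advection estimate x/v = 11.6 d).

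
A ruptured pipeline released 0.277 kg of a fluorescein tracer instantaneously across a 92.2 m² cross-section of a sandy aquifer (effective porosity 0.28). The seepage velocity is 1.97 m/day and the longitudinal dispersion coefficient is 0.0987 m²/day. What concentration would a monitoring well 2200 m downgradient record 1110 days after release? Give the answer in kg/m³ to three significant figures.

For an instantaneous plane source, C(x,t) = M/(n_e·A·√(4πDt)) · exp(−(x−vt)²/(4Dt)), with n_e·A the pore (flow) area.
Plume center vt = 1.97 × 1110 = 2186.7 m, so the well at 2200 m is 13.3 m downgradient of the peak.
√(4πDt) = 37.10 m, giving peak height M/(n_e·A·√(4πDt)) = 0.277/(0.28 × 92.2 × 37.10) = 0.0002892 kg/m³.
(x−vt)²/(4Dt) = (13.3)²/(4 × 0.0987 × 1110) = 0.4036; exp(−0.4036) = 0.6679.
C = 0.0002892 × 0.6679 = 0.000193 kg/m³.

0.000193 kg/m³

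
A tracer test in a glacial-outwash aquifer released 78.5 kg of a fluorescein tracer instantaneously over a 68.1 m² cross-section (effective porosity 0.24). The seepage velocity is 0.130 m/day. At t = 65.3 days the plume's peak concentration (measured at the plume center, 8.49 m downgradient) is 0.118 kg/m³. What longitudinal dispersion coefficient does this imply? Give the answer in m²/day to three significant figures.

2.02 m²/day

At the plume center C_max = M/(n_e·A·√(4πDt)), so D = M²/(4πt·(n_e·A·C_max)²).
n_e·A·C_max = 0.24 × 68.1 × 0.118 = 1.929 kg/m.
D = 78.5²/(4π × 65.3 × 1.929²) = 2.02 m²/day.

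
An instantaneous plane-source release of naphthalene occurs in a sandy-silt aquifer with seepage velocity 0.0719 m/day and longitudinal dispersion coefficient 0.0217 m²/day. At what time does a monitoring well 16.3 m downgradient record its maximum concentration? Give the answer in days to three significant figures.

For the 1D instantaneous-source solution, setting ∂C/∂t = 0 at fixed x gives v²t² + 2Dt − x² = 0, so t = (√(D² + v²x²) − D)/v².
√(D² + v²x²) = √(0.0217² + 0.0719² × 16.3²) = 1.172; v² = 0.00516961.
t = (1.172 − 0.0217)/0.00516961 = 223 days (vs. the pure-advection estimate x/v = 227 d).

223 days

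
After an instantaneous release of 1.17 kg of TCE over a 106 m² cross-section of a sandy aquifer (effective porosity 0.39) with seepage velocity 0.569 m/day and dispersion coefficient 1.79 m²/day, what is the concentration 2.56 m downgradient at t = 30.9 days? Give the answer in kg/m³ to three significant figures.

0.000387 kg/m³

For an instantaneous plane source, C(x,t) = M/(n_e·A·√(4πDt)) · exp(−(x−vt)²/(4Dt)), with n_e·A the pore (flow) area.
Plume center vt = 0.569 × 30.9 = 17.5821 m, so the well at 2.56 m is 15.0221 m upgradient of the peak.
√(4πDt) = 26.36 m, giving peak height M/(n_e·A·√(4πDt)) = 1.17/(0.39 × 106 × 26.36) = 0.001074 kg/m³.
(x−vt)²/(4Dt) = (-15.0221)²/(4 × 1.79 × 30.9) = 1.020; exp(−1.020) = 0.3606.
C = 0.001074 × 0.3606 = 0.000387 kg/m³.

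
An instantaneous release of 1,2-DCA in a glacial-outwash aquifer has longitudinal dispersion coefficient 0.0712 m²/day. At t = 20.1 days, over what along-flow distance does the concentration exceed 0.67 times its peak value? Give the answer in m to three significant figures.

3.03 m

The plume is Gaussian with σ = √(2Dt) = √(2 × 0.0712 × 20.1) = 1.692 m.
C/C_peak = exp(−Δx²/(2σ²)) = 0.67 ⇒ Δx = σ·√(−2 ln 0.67) = 1.692 × 0.8950 = 1.514 m.
Width = 2Δx = 3.03 m.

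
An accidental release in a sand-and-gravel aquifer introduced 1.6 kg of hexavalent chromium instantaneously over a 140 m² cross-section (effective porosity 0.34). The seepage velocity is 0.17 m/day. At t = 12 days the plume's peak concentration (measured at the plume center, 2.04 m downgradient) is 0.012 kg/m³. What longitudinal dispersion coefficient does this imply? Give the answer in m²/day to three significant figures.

0.0520 m²/day

At the plume center C_max = M/(n_e·A·√(4πDt)), so D = M²/(4πt·(n_e·A·C_max)²).
n_e·A·C_max = 0.34 × 140 × 0.012 = 0.5712 kg/m.
D = 1.6²/(4π × 12 × 0.5712²) = 0.0520 m²/day.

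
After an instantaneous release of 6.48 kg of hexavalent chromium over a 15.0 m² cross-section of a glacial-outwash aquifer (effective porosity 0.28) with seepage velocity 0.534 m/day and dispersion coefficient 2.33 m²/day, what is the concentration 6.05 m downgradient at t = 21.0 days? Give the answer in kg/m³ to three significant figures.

For an instantaneous plane source, C(x,t) = M/(n_e·A·√(4πDt)) · exp(−(x−vt)²/(4Dt)), with n_e·A the pore (flow) area.
Plume center vt = 0.534 × 21.0 = 11.214 m, so the well at 6.05 m is 5.164 m upgradient of the peak.
√(4πDt) = 24.80 m, giving peak height M/(n_e·A·√(4πDt)) = 6.48/(0.28 × 15.0 × 24.80) = 0.06221 kg/m³.
(x−vt)²/(4Dt) = (-5.164)²/(4 × 2.33 × 21.0) = 0.1363; exp(−0.1363) = 0.8726.
C = 0.06221 × 0.8726 = 0.0543 kg/m³.

0.0543 kg/m³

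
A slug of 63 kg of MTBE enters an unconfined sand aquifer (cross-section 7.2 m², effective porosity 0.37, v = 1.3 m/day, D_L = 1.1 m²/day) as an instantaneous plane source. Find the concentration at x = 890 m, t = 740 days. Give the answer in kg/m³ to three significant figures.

For an instantaneous plane source, C(x,t) = M/(n_e·A·√(4πDt)) · exp(−(x−vt)²/(4Dt)), with n_e·A the pore (flow) area.
Plume center vt = 1.3 × 740 = 962 m, so the well at 890 m is 72 m upgradient of the peak.
√(4πDt) = 101.1 m, giving peak height M/(n_e·A·√(4πDt)) = 63/(0.37 × 7.2 × 101.1) = 0.2339 kg/m³.
(x−vt)²/(4Dt) = (-72)²/(4 × 1.1 × 740) = 1.592; exp(−1.592) = 0.2035.
C = 0.2339 × 0.2035 = 0.0476 kg/m³.

0.0476 kg/m³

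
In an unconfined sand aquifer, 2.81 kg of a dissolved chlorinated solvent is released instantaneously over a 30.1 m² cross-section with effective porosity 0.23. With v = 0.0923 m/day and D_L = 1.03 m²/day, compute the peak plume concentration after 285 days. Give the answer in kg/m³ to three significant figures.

The peak of an instantaneous 1D plume sits at x = vt; there the Gaussian factor is 1 and C_max = M/(n_e·A·√(4πDt)), where n_e·A is the pore area the mass is dissolved in.
√(4πDt) = √(4π × 1.03 × 285) = 60.74 m, so C_max = 2.81/(0.23 × 30.1 × 60.74) = 0.00668 kg/m³.

0.00668 kg/m³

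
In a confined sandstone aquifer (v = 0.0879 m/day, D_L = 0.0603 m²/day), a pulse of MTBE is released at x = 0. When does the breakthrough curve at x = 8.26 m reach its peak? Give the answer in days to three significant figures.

86.5 days

For the 1D instantaneous-source solution, setting ∂C/∂t = 0 at fixed x gives v²t² + 2Dt − x² = 0, so t = (√(D² + v²x²) − D)/v².
√(D² + v²x²) = √(0.0603² + 0.0879² × 8.26²) = 0.7286; v² = 0.00772641.
t = (0.7286 − 0.0603)/0.00772641 = 86.5 days (vs. the pure-advection estimate x/v = 94.0 d).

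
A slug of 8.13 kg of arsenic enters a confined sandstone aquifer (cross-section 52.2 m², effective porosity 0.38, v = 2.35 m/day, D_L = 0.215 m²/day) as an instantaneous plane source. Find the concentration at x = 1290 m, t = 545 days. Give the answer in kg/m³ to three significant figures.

0.00890 kg/m³

For an instantaneous plane source, C(x,t) = M/(n_e·A·√(4πDt)) · exp(−(x−vt)²/(4Dt)), with n_e·A the pore (flow) area.
Plume center vt = 2.35 × 545 = 1280.75 m, so the well at 1290 m is 9.25 m downgradient of the peak.
√(4πDt) = 38.37 m, giving peak height M/(n_e·A·√(4πDt)) = 8.13/(0.38 × 52.2 × 38.37) = 0.01068 kg/m³.
(x−vt)²/(4Dt) = (9.25)²/(4 × 0.215 × 545) = 0.1826; exp(−0.1826) = 0.8331.
C = 0.01068 × 0.8331 = 0.00890 kg/m³.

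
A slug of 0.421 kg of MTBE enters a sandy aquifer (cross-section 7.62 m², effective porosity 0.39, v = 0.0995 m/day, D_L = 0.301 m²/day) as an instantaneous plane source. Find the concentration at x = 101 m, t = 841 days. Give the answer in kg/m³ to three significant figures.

For an instantaneous plane source, C(x,t) = M/(n_e·A·√(4πDt)) · exp(−(x−vt)²/(4Dt)), with n_e·A the pore (flow) area.
Plume center vt = 0.0995 × 841 = 83.6795 m, so the well at 101 m is 17.3205 m downgradient of the peak.
√(4πDt) = 56.40 m, giving peak height M/(n_e·A·√(4πDt)) = 0.421/(0.39 × 7.62 × 56.40) = 0.002512 kg/m³.
(x−vt)²/(4Dt) = (17.3205)²/(4 × 0.301 × 841) = 0.2963; exp(−0.2963) = 0.7436.
C = 0.002512 × 0.7436 = 0.00187 kg/m³.

0.00187 kg/m³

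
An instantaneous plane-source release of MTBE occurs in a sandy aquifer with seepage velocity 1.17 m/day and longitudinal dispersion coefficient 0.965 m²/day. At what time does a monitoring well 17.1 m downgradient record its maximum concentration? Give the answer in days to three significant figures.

13.9 days

For the 1D instantaneous-source solution, setting ∂C/∂t = 0 at fixed x gives v²t² + 2Dt − x² = 0, so t = (√(D² + v²x²) − D)/v².
√(D² + v²x²) = √(0.965² + 1.17² × 17.1²) = 20.03; v² = 1.3689.
t = (20.03 − 0.965)/1.3689 = 13.9 days (vs. the pure-advection estimate x/v = 14.6 d).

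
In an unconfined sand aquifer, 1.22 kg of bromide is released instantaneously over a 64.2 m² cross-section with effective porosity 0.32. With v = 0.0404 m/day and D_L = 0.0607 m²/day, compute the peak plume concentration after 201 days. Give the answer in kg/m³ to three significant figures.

0.00480 kg/m³

The peak of an instantaneous 1D plume sits at x = vt; there the Gaussian factor is 1 and C_max = M/(n_e·A·√(4πDt)), where n_e·A is the pore area the mass is dissolved in.
√(4πDt) = √(4π × 0.0607 × 201) = 12.38 m, so C_max = 1.22/(0.32 × 64.2 × 12.38) = 0.00480 kg/m³.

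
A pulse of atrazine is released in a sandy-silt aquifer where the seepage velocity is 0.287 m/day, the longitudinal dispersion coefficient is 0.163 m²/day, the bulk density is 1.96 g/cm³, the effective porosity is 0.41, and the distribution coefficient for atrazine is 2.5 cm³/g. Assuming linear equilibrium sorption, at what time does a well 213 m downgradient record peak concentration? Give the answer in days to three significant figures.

9590 days

Retardation factor R = 1 + ρ_b·K_d/n = 1 + 1.96 × 2.5/0.41 = 12.95.
Sorption retards both mechanisms: v_R = v/R = 0.02216 m/day, D_R = D/R = 0.01259 m²/day.
Peak time from v_R²t² + 2D_R t − x² = 0: t = (√(D_R² + v_R²x²) − D_R)/v_R².
√(D_R² + v_R²x²) = √(0.01259² + 0.02216² × 213²) = 4.720; v_R² = 0.0004911.
t = (4.720 − 0.01259)/0.0004911 = 9590 days.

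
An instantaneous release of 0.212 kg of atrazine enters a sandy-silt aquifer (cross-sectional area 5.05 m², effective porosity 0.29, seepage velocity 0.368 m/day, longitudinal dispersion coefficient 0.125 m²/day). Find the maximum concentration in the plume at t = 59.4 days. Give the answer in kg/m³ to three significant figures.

0.0150 kg/m³

The peak of an instantaneous 1D plume sits at x = vt; there the Gaussian factor is 1 and C_max = M/(n_e·A·√(4πDt)), where n_e·A is the pore area the mass is dissolved in.
√(4πDt) = √(4π × 0.125 × 59.4) = 9.659 m, so C_max = 0.212/(0.29 × 5.05 × 9.659) = 0.0150 kg/m³.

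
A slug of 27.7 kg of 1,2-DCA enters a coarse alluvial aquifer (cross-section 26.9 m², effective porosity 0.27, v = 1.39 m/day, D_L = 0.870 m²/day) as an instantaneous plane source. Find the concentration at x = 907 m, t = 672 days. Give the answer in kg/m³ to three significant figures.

0.0325 kg/m³

For an instantaneous plane source, C(x,t) = M/(n_e·A·√(4πDt)) · exp(−(x−vt)²/(4Dt)), with n_e·A the pore (flow) area.
Plume center vt = 1.39 × 672 = 934.08 m, so the well at 907 m is 27.08 m upgradient of the peak.
√(4πDt) = 85.71 m, giving peak height M/(n_e·A·√(4πDt)) = 27.7/(0.27 × 26.9 × 85.71) = 0.04450 kg/m³.
(x−vt)²/(4Dt) = (-27.08)²/(4 × 0.870 × 672) = 0.3136; exp(−0.3136) = 0.7308.
C = 0.04450 × 0.7308 = 0.0325 kg/m³.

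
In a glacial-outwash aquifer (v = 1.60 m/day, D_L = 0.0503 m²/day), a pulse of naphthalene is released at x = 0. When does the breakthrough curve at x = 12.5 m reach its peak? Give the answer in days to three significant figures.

7.79 days

For the 1D instantaneous-source solution, setting ∂C/∂t = 0 at fixed x gives v²t² + 2Dt − x² = 0, so t = (√(D² + v²x²) − D)/v².
√(D² + v²x²) = √(0.0503² + 1.60² × 12.5²) = 20.00; v² = 2.56.
t = (20.00 − 0.0503)/2.56 = 7.79 days (vs. the pure-advection estimate x/v = 7.81 d).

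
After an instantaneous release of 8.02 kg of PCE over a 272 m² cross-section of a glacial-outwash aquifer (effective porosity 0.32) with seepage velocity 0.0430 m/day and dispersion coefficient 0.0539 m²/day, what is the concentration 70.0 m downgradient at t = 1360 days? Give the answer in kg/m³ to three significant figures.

0.00193 kg/m³

For an instantaneous plane source, C(x,t) = M/(n_e·A·√(4πDt)) · exp(−(x−vt)²/(4Dt)), with n_e·A the pore (flow) area.
Plume center vt = 0.0430 × 1360 = 58.48 m, so the well at 70.0 m is 11.52 m downgradient of the peak.
√(4πDt) = 30.35 m, giving peak height M/(n_e·A·√(4πDt)) = 8.02/(0.32 × 272 × 30.35) = 0.003036 kg/m³.
(x−vt)²/(4Dt) = (11.52)²/(4 × 0.0539 × 1360) = 0.4526; exp(−0.4526) = 0.6360.
C = 0.003036 × 0.6360 = 0.00193 kg/m³.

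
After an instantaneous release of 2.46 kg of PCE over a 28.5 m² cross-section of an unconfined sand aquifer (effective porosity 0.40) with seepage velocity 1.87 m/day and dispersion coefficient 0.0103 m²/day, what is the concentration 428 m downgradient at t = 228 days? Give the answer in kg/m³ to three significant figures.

For an instantaneous plane source, C(x,t) = M/(n_e·A·√(4πDt)) · exp(−(x−vt)²/(4Dt)), with n_e·A the pore (flow) area.
Plume center vt = 1.87 × 228 = 426.36 m, so the well at 428 m is 1.64 m downgradient of the peak.
√(4πDt) = 5.432 m, giving peak height M/(n_e·A·√(4πDt)) = 2.46/(0.40 × 28.5 × 5.432) = 0.03973 kg/m³.
(x−vt)²/(4Dt) = (1.64)²/(4 × 0.0103 × 228) = 0.2863; exp(−0.2863) = 0.7510.
C = 0.03973 × 0.7510 = 0.0298 kg/m³.

0.0298 kg/m³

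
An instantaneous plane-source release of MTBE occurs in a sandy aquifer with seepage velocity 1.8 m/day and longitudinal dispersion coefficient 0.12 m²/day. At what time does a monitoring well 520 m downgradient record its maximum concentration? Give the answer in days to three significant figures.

289 days

For the 1D instantaneous-source solution, setting ∂C/∂t = 0 at fixed x gives v²t² + 2Dt − x² = 0, so t = (√(D² + v²x²) − D)/v².
√(D² + v²x²) = √(0.12² + 1.8² × 520²) = 936.0; v² = 3.24.
t = (936.0 − 0.12)/3.24 = 289 days (vs. the pure-advection estimate x/v = 289 d).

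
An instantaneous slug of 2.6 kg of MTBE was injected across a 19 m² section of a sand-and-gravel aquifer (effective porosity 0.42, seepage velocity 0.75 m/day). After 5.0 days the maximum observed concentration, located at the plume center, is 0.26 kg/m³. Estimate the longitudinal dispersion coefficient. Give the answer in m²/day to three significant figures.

At the plume center C_max = M/(n_e·A·√(4πDt)), so D = M²/(4πt·(n_e·A·C_max)²).
n_e·A·C_max = 0.42 × 19 × 0.26 = 2.075 kg/m.
D = 2.6²/(4π × 5.0 × 2.075²) = 0.0250 m²/day.

0.0250 m²/day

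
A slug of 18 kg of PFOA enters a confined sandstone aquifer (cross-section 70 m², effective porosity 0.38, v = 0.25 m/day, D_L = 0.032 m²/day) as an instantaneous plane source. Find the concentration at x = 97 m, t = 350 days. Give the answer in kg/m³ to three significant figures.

For an instantaneous plane source, C(x,t) = M/(n_e·A·√(4πDt)) · exp(−(x−vt)²/(4Dt)), with n_e·A the pore (flow) area.
Plume center vt = 0.25 × 350 = 87.5 m, so the well at 97 m is 9.5 m downgradient of the peak.
√(4πDt) = 11.86 m, giving peak height M/(n_e·A·√(4πDt)) = 18/(0.38 × 70 × 11.86) = 0.05706 kg/m³.
(x−vt)²/(4Dt) = (9.5)²/(4 × 0.032 × 350) = 2.015; exp(−2.015) = 0.1333.
C = 0.05706 × 0.1333 = 0.00761 kg/m³.

0.00761 kg/m³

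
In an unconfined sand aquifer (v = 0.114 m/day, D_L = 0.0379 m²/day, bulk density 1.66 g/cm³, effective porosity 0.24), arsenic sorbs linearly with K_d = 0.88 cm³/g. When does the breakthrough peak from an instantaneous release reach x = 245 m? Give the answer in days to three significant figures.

Retardation factor R = 1 + ρ_b·K_d/n = 1 + 1.66 × 0.88/0.24 = 7.087.
Sorption retards both mechanisms: v_R = v/R = 0.01609 m/day, D_R = D/R = 0.005348 m²/day.
Peak time from v_R²t² + 2D_R t − x² = 0: t = (√(D_R² + v_R²x²) − D_R)/v_R².
√(D_R² + v_R²x²) = √(0.005348² + 0.01609² × 245²) = 3.942; v_R² = 0.0002589.
t = (3.942 − 0.005348)/0.0002589 = 15200 days.

15200 days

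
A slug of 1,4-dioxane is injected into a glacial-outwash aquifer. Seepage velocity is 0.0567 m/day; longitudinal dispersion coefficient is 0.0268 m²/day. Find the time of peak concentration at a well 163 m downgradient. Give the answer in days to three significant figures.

2870 days

For the 1D instantaneous-source solution, setting ∂C/∂t = 0 at fixed x gives v²t² + 2Dt − x² = 0, so t = (√(D² + v²x²) − D)/v².
√(D² + v²x²) = √(0.0268² + 0.0567² × 163²) = 9.242; v² = 0.00321489.
t = (9.242 − 0.0268)/0.00321489 = 2870 days (vs. the pure-advection estimate x/v = 2870 d).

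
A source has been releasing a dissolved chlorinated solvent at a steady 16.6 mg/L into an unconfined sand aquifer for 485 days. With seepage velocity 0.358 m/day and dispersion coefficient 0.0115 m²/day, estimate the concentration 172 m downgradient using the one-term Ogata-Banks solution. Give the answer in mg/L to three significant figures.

11.4 mg/L

For a continuous step input, C/C₀ ≈ ½·erfc((x−vt)/(2√(Dt))).
vt = 0.358 × 485 = 173.63 m and 2√(Dt) = 2√(0.0115 × 485) = 4.723 m.
Argument (x−vt)/(2√(Dt)) = (172 − 173.63)/4.723 = -0.3451; ½·erfc(-0.3451) = 0.6872.
C = 16.6 × 0.6872 = 11.4 mg/L.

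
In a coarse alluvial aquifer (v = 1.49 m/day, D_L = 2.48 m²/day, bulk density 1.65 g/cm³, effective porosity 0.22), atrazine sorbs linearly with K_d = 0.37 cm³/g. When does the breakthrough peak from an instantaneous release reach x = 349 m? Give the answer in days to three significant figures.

Retardation factor R = 1 + ρ_b·K_d/n = 1 + 1.65 × 0.37/0.22 = 3.775.
Sorption retards both mechanisms: v_R = v/R = 0.3947 m/day, D_R = D/R = 0.6570 m²/day.
Peak time from v_R²t² + 2D_R t − x² = 0: t = (√(D_R² + v_R²x²) − D_R)/v_R².
√(D_R² + v_R²x²) = √(0.6570² + 0.3947² × 349²) = 137.8; v_R² = 0.1558.
t = (137.8 − 0.6570)/0.1558 = 880 days.

880 days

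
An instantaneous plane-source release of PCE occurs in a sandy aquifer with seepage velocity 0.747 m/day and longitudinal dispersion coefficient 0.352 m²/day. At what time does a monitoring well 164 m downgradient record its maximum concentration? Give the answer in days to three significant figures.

219 days

For the 1D instantaneous-source solution, setting ∂C/∂t = 0 at fixed x gives v²t² + 2Dt − x² = 0, so t = (√(D² + v²x²) − D)/v².
√(D² + v²x²) = √(0.352² + 0.747² × 164²) = 122.5; v² = 0.558009.
t = (122.5 − 0.352)/0.558009 = 219 days (vs. the pure-advection estimate x/v = 220 d).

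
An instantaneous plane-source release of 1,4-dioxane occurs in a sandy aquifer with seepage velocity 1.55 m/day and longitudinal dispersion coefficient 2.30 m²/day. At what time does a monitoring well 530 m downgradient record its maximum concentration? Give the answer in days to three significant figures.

For the 1D instantaneous-source solution, setting ∂C/∂t = 0 at fixed x gives v²t² + 2Dt − x² = 0, so t = (√(D² + v²x²) − D)/v².
√(D² + v²x²) = √(2.30² + 1.55² × 530²) = 821.5; v² = 2.4025.
t = (821.5 − 2.30)/2.4025 = 341 days (vs. the pure-advection estimate x/v = 342 d).

341 days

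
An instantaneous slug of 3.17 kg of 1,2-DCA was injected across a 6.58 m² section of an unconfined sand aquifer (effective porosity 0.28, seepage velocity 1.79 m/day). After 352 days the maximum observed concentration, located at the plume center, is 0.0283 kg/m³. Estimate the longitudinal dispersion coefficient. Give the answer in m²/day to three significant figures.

0.836 m²/day

At the plume center C_max = M/(n_e·A·√(4πDt)), so D = M²/(4πt·(n_e·A·C_max)²).
n_e·A·C_max = 0.28 × 6.58 × 0.0283 = 0.05214 kg/m.
D = 3.17²/(4π × 352 × 0.05214²) = 0.836 m²/day.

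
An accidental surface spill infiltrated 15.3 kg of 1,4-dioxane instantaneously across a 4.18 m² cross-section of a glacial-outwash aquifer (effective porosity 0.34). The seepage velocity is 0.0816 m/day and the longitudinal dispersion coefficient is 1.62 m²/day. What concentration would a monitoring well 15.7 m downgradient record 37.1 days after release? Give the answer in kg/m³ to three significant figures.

For an instantaneous plane source, C(x,t) = M/(n_e·A·√(4πDt)) · exp(−(x−vt)²/(4Dt)), with n_e·A the pore (flow) area.
Plume center vt = 0.0816 × 37.1 = 3.02736 m, so the well at 15.7 m is 12.67264 m downgradient of the peak.
√(4πDt) = 27.48 m, giving peak height M/(n_e·A·√(4πDt)) = 15.3/(0.34 × 4.18 × 27.48) = 0.3918 kg/m³.
(x−vt)²/(4Dt) = (12.67264)²/(4 × 1.62 × 37.1) = 0.6680; exp(−0.6680) = 0.5127.
C = 0.3918 × 0.5127 = 0.201 kg/m³.

0.201 kg/m³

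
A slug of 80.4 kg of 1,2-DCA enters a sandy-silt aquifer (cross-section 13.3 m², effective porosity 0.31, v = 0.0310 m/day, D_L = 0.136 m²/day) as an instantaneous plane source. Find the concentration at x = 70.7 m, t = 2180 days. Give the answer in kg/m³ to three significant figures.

0.317 kg/m³

For an instantaneous plane source, C(x,t) = M/(n_e·A·√(4πDt)) · exp(−(x−vt)²/(4Dt)), with n_e·A the pore (flow) area.
Plume center vt = 0.0310 × 2180 = 67.58 m, so the well at 70.7 m is 3.12 m downgradient of the peak.
√(4πDt) = 61.04 m, giving peak height M/(n_e·A·√(4πDt)) = 80.4/(0.31 × 13.3 × 61.04) = 0.3195 kg/m³.
(x−vt)²/(4Dt) = (3.12)²/(4 × 0.136 × 2180) = 0.008208; exp(−0.008208) = 0.9918.
C = 0.3195 × 0.9918 = 0.317 kg/m³.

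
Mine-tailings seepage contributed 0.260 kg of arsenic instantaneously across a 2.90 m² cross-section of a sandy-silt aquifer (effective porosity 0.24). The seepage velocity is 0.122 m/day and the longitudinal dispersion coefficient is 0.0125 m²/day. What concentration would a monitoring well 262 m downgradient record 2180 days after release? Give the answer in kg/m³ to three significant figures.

0.0175 kg/m³

For an instantaneous plane source, C(x,t) = M/(n_e·A·√(4πDt)) · exp(−(x−vt)²/(4Dt)), with n_e·A the pore (flow) area.
Plume center vt = 0.122 × 2180 = 265.96 m, so the well at 262 m is 3.96 m upgradient of the peak.
√(4πDt) = 18.50 m, giving peak height M/(n_e·A·√(4πDt)) = 0.260/(0.24 × 2.90 × 18.50) = 0.02019 kg/m³.
(x−vt)²/(4Dt) = (-3.96)²/(4 × 0.0125 × 2180) = 0.1439; exp(−0.1439) = 0.8660.
C = 0.02019 × 0.8660 = 0.0175 kg/m³.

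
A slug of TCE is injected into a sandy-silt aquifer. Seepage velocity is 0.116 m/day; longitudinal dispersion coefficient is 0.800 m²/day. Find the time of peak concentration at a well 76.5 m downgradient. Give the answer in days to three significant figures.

For the 1D instantaneous-source solution, setting ∂C/∂t = 0 at fixed x gives v²t² + 2Dt − x² = 0, so t = (√(D² + v²x²) − D)/v².
√(D² + v²x²) = √(0.800² + 0.116² × 76.5²) = 8.910; v² = 0.013456.
t = (8.910 − 0.800)/0.013456 = 603 days (vs. the pure-advection estimate x/v = 659 d).

603 days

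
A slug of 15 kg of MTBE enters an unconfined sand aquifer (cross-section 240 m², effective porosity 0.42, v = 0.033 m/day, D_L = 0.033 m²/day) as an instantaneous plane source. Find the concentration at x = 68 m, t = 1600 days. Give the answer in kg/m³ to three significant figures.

0.00193 kg/m³

For an instantaneous plane source, C(x,t) = M/(n_e·A·√(4πDt)) · exp(−(x−vt)²/(4Dt)), with n_e·A the pore (flow) area.
Plume center vt = 0.033 × 1600 = 52.8 m, so the well at 68 m is 15.2 m downgradient of the peak.
√(4πDt) = 25.76 m, giving peak height M/(n_e·A·√(4πDt)) = 15/(0.42 × 240 × 25.76) = 0.005777 kg/m³.
(x−vt)²/(4Dt) = (15.2)²/(4 × 0.033 × 1600) = 1.094; exp(−1.094) = 0.3349.
C = 0.005777 × 0.3349 = 0.00193 kg/m³.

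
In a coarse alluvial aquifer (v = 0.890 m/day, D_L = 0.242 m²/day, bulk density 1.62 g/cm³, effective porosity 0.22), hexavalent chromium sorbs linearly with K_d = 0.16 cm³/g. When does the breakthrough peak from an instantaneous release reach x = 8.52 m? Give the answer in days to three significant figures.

Retardation factor R = 1 + ρ_b·K_d/n = 1 + 1.62 × 0.16/0.22 = 2.178.
Sorption retards both mechanisms: v_R = v/R = 0.4086 m/day, D_R = D/R = 0.1111 m²/day.
Peak time from v_R²t² + 2D_R t − x² = 0: t = (√(D_R² + v_R²x²) − D_R)/v_R².
√(D_R² + v_R²x²) = √(0.1111² + 0.4086² × 8.52²) = 3.483; v_R² = 0.1670.
t = (3.483 − 0.1111)/0.1670 = 20.2 days.

20.2 days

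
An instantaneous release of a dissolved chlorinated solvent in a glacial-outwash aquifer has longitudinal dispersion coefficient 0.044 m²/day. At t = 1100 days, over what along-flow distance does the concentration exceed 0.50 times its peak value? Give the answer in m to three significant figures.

The plume is Gaussian with σ = √(2Dt) = √(2 × 0.044 × 1100) = 9.839 m.
C/C_peak = exp(−Δx²/(2σ²)) = 0.50 ⇒ Δx = σ·√(−2 ln 0.50) = 9.839 × 1.177 = 11.58 m.
Width = 2Δx = 23.2 m.

23.2 m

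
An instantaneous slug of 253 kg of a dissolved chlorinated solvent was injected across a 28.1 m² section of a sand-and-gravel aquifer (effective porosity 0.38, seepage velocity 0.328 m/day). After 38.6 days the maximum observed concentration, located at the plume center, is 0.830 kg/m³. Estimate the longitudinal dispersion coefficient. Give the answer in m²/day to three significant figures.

1.68 m²/day

At the plume center C_max = M/(n_e·A·√(4πDt)), so D = M²/(4πt·(n_e·A·C_max)²).
n_e·A·C_max = 0.38 × 28.1 × 0.830 = 8.863 kg/m.
D = 253²/(4π × 38.6 × 8.863²) = 1.68 m²/day.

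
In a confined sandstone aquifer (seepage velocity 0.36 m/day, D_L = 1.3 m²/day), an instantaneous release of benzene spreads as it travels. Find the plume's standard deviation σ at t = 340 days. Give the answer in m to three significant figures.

Dispersive spreading gives a Gaussian with σ² = 2Dt; advection only shifts the center.
σ = √(2 × 1.3 × 340) = 29.7 m.

29.7 m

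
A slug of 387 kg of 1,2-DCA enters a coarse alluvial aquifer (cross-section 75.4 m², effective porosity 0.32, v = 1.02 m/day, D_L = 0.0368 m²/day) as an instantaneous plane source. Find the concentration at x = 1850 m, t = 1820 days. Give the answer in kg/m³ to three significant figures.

0.474 kg/m³

For an instantaneous plane source, C(x,t) = M/(n_e·A·√(4πDt)) · exp(−(x−vt)²/(4Dt)), with n_e·A the pore (flow) area.
Plume center vt = 1.02 × 1820 = 1856.4 m, so the well at 1850 m is 6.4 m upgradient of the peak.
√(4πDt) = 29.01 m, giving peak height M/(n_e·A·√(4πDt)) = 387/(0.32 × 75.4 × 29.01) = 0.5529 kg/m³.
(x−vt)²/(4Dt) = (-6.4)²/(4 × 0.0368 × 1820) = 0.1529; exp(−0.1529) = 0.8582.
C = 0.5529 × 0.8582 = 0.474 kg/m³.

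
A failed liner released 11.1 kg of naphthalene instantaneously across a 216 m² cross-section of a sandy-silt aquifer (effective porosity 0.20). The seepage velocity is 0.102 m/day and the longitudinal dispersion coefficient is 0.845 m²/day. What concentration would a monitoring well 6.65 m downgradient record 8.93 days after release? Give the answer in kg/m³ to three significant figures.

0.00886 kg/m³

For an instantaneous plane source, C(x,t) = M/(n_e·A·√(4πDt)) · exp(−(x−vt)²/(4Dt)), with n_e·A the pore (flow) area.
Plume center vt = 0.102 × 8.93 = 0.91086 m, so the well at 6.65 m is 5.73914 m downgradient of the peak.
√(4πDt) = 9.738 m, giving peak height M/(n_e·A·√(4πDt)) = 11.1/(0.20 × 216 × 9.738) = 0.02639 kg/m³.
(x−vt)²/(4Dt) = (5.73914)²/(4 × 0.845 × 8.93) = 1.091; exp(−1.091) = 0.3359.
C = 0.02639 × 0.3359 = 0.00886 kg/m³.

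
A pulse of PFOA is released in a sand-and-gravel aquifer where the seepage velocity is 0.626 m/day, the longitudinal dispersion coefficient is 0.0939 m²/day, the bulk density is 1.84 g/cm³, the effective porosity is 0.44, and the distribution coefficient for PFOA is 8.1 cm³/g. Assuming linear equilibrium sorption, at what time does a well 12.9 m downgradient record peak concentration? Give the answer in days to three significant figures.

710 days

Retardation factor R = 1 + ρ_b·K_d/n = 1 + 1.84 × 8.1/0.44 = 34.87.
Sorption retards both mechanisms: v_R = v/R = 0.01795 m/day, D_R = D/R = 0.002693 m²/day.
Peak time from v_R²t² + 2D_R t − x² = 0: t = (√(D_R² + v_R²x²) − D_R)/v_R².
√(D_R² + v_R²x²) = √(0.002693² + 0.01795² × 12.9²) = 0.2316; v_R² = 0.0003222.
t = (0.2316 − 0.002693)/0.0003222 = 710 days.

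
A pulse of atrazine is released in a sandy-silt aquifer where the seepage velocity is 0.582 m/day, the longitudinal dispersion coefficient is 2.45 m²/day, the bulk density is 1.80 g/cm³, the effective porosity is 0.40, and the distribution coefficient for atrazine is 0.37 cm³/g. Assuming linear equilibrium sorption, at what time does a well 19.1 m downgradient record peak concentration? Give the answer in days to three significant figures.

Retardation factor R = 1 + ρ_b·K_d/n = 1 + 1.80 × 0.37/0.40 = 2.665.
Sorption retards both mechanisms: v_R = v/R = 0.2184 m/day, D_R = D/R = 0.9193 m²/day.
Peak time from v_R²t² + 2D_R t − x² = 0: t = (√(D_R² + v_R²x²) − D_R)/v_R².
√(D_R² + v_R²x²) = √(0.9193² + 0.2184² × 19.1²) = 4.272; v_R² = 0.04770.
t = (4.272 − 0.9193)/0.04770 = 70.3 days.

70.3 days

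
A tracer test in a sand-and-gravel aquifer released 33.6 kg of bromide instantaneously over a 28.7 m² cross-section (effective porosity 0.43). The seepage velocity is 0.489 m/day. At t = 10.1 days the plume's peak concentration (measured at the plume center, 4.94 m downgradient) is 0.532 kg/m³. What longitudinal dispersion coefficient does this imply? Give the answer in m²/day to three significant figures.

At the plume center C_max = M/(n_e·A·√(4πDt)), so D = M²/(4πt·(n_e·A·C_max)²).
n_e·A·C_max = 0.43 × 28.7 × 0.532 = 6.565 kg/m.
D = 33.6²/(4π × 10.1 × 6.565²) = 0.206 m²/day.

0.206 m²/day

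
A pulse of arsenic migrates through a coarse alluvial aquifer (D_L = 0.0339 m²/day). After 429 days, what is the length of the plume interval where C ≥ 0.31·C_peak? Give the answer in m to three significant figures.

16.5 m

The plume is Gaussian with σ = √(2Dt) = √(2 × 0.0339 × 429) = 5.393 m.
C/C_peak = exp(−Δx²/(2σ²)) = 0.31 ⇒ Δx = σ·√(−2 ln 0.31) = 5.393 × 1.530 = 8.251 m.
Width = 2Δx = 16.5 m.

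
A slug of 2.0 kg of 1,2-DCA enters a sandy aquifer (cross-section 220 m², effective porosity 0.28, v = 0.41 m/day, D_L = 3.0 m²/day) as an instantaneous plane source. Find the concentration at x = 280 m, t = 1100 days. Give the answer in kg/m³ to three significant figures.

For an instantaneous plane source, C(x,t) = M/(n_e·A·√(4πDt)) · exp(−(x−vt)²/(4Dt)), with n_e·A the pore (flow) area.
Plume center vt = 0.41 × 1100 = 451 m, so the well at 280 m is 171 m upgradient of the peak.
√(4πDt) = 203.6 m, giving peak height M/(n_e·A·√(4πDt)) = 2.0/(0.28 × 220 × 203.6) = 0.0001595 kg/m³.
(x−vt)²/(4Dt) = (-171)²/(4 × 3.0 × 1100) = 2.215; exp(−2.215) = 0.1092.
C = 0.0001595 × 0.1092 = 1.74e-05 kg/m³.

1.74e-05 kg/m³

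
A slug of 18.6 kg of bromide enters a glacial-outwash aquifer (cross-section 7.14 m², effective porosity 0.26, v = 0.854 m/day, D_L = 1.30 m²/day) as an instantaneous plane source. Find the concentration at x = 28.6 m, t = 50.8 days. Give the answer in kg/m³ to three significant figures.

0.152 kg/m³

For an instantaneous plane source, C(x,t) = M/(n_e·A·√(4πDt)) · exp(−(x−vt)²/(4Dt)), with n_e·A the pore (flow) area.
Plume center vt = 0.854 × 50.8 = 43.3832 m, so the well at 28.6 m is 14.7832 m upgradient of the peak.
√(4πDt) = 28.81 m, giving peak height M/(n_e·A·√(4πDt)) = 18.6/(0.26 × 7.14 × 28.81) = 0.3478 kg/m³.
(x−vt)²/(4Dt) = (-14.7832)²/(4 × 1.30 × 50.8) = 0.8273; exp(−0.8273) = 0.4372.
C = 0.3478 × 0.4372 = 0.152 kg/m³.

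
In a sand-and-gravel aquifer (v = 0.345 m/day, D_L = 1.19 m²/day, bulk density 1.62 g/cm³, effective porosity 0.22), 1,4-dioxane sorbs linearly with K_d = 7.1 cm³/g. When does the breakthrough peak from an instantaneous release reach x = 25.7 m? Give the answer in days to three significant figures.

3470 days

Retardation factor R = 1 + ρ_b·K_d/n = 1 + 1.62 × 7.1/0.22 = 53.28.
Sorption retards both mechanisms: v_R = v/R = 0.006475 m/day, D_R = D/R = 0.02233 m²/day.
Peak time from v_R²t² + 2D_R t − x² = 0: t = (√(D_R² + v_R²x²) − D_R)/v_R².
√(D_R² + v_R²x²) = √(0.02233² + 0.006475² × 25.7²) = 0.1679; v_R² = 4.193e-05.
t = (0.1679 − 0.02233)/4.193e-05 = 3470 days.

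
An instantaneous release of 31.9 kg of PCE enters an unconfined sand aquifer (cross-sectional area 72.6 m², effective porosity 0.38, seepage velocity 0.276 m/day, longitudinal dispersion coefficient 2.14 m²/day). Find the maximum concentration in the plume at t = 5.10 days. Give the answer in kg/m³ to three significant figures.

0.0987 kg/m³

The peak of an instantaneous 1D plume sits at x = vt; there the Gaussian factor is 1 and C_max = M/(n_e·A·√(4πDt)), where n_e·A is the pore area the mass is dissolved in.
√(4πDt) = √(4π × 2.14 × 5.10) = 11.71 m, so C_max = 31.9/(0.38 × 72.6 × 11.71) = 0.0987 kg/m³.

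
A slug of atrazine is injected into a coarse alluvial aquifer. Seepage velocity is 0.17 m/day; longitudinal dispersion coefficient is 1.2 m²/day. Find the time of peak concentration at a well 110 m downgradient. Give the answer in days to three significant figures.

607 days

For the 1D instantaneous-source solution, setting ∂C/∂t = 0 at fixed x gives v²t² + 2Dt − x² = 0, so t = (√(D² + v²x²) − D)/v².
√(D² + v²x²) = √(1.2² + 0.17² × 110²) = 18.74; v² = 0.0289.
t = (18.74 − 1.2)/0.0289 = 607 days (vs. the pure-advection estimate x/v = 647 d).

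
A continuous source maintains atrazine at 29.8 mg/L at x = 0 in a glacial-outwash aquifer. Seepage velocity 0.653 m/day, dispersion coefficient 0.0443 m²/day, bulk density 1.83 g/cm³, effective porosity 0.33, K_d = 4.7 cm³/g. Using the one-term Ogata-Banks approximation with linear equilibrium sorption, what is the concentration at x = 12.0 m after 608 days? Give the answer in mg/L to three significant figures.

Retardation factor R = 1 + ρ_b·K_d/n = 1 + 1.83 × 4.7/0.33 = 27.06.
Sorption retards both mechanisms: v_R = v/R = 0.02413 m/day, D_R = D/R = 0.001637 m²/day.
v_R·t = 0.02413 × 608 = 14.67104 m; 2√(D_R t) = 1.995 m; argument = (12.0 − 14.67104)/1.995 = -1.339.
C = C₀ × ½·erfc(-1.339) = 29.8 × 0.9709 = 28.9 mg/L.

28.9 mg/L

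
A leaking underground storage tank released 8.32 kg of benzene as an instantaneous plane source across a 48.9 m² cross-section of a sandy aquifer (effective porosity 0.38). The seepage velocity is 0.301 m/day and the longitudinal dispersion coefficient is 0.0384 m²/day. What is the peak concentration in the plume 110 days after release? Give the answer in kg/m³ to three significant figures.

The peak of an instantaneous 1D plume sits at x = vt; there the Gaussian factor is 1 and C_max = M/(n_e·A·√(4πDt)), where n_e·A is the pore area the mass is dissolved in.
√(4πDt) = √(4π × 0.0384 × 110) = 7.286 m, so C_max = 8.32/(0.38 × 48.9 × 7.286) = 0.0615 kg/m³.

0.0615 kg/m³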